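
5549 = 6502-953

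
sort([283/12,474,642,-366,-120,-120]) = [-366,-120,-120,283/12,474,642]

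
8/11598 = 4/5799 ≈ 0.000690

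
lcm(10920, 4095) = 32760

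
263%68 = 59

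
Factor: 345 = 3^1*5^1*23^1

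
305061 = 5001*61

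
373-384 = -11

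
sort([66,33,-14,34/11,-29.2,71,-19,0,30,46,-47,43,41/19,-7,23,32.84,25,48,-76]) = [-76,-47,-29.2,-19,-14,-7,0,41/19,34/11,23,25,30,32.84,33,43,46,48,66,71]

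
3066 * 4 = 12264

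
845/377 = 2 + 7/29≈2.24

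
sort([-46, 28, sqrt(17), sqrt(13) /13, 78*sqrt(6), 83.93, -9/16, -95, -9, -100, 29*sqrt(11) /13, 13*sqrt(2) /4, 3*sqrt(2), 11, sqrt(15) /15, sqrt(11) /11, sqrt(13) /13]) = [-100, -95, -46, -9, -9/16, sqrt(15) /15, sqrt(13) /13, sqrt(13) /13, sqrt(11) /11, sqrt(17), 3*sqrt(2), 13*sqrt(2) /4, 29*sqrt(11) /13, 11, 28, 83.93, 78*sqrt(6)]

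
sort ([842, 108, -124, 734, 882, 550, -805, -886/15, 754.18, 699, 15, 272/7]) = [-805, -124, -886/15, 15, 272/7, 108, 550, 699, 734, 754.18, 842, 882]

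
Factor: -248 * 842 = -1 * 2^4 * 31^1 * 421^1 = -208816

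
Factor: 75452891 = 557^1 * 135463^1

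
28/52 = 7/13 ≈ 0.538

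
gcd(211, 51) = 1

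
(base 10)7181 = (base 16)1c0d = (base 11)5439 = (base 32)70d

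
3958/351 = 11 + 97/351≈11.28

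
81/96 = 27/32 ≈ 0.844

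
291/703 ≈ 0.414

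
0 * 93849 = 0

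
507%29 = 14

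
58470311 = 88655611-30185300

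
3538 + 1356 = 4894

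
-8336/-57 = 146 + 14/57 ≈ 146.25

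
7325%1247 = 1090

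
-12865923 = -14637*879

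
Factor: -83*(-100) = 2^2*5^2*83^1 = 8300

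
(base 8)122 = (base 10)82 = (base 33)2g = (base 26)34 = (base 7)145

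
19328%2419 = 2395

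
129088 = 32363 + 96725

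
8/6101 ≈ 0.00131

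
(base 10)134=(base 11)112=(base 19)71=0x86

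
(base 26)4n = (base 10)127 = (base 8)177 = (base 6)331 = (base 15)87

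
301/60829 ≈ 0.00495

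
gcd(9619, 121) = 1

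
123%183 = 123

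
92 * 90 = 8280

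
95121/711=133 + 62/79 ≈ 133.78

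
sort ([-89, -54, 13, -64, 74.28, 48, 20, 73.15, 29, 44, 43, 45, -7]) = [-89, -64, -54, -7, 13, 20, 29, 43, 44, 45, 48, 73.15, 74.28]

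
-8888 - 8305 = -17193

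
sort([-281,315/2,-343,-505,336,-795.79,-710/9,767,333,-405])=[-795.79,-505,-405,-343,-281,-710/9,315/2,333,336,767]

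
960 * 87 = 83520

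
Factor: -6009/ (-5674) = 2^ (-1)*3^1*2003^1*2837^ (-1)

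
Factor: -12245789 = -1*1181^1*10369^1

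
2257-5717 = -3460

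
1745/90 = 19 + 7/18 ≈ 19.39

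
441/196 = 9/4 = 2.25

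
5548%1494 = 1066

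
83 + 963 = 1046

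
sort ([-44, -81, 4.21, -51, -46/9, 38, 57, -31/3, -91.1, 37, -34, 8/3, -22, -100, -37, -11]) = [-100, -91.1, -81, -51, -44, -37, -34, -22, -11, -31/3, -46/9, 8/3, 4.21, 37, 38, 57]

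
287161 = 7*41023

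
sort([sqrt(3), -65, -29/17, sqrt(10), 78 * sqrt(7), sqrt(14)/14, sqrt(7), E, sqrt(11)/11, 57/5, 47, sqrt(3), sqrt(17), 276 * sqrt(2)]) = [-65, -29/17, sqrt(14)/14, sqrt(11)/11, sqrt(3), sqrt(3), sqrt(7), E, sqrt(10), sqrt(17), 57/5, 47, 78 * sqrt(7), 276 * sqrt(2)]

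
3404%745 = 424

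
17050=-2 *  (-8525)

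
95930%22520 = 5850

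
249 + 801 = 1050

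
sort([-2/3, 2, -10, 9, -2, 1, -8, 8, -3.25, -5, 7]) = [-10, -8, -5, -3.25, -2, -2/3, 1, 2, 7, 8, 9]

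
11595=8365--3230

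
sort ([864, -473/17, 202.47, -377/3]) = [-377/3, -473/17, 202.47, 864]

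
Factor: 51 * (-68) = -1 * 2^2 * 3^1 * 17^2 = -3468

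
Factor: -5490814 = -1 * 2^1 * 7^1 * 392201^1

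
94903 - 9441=85462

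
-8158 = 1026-9184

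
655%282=91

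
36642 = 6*6107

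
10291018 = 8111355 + 2179663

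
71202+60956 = 132158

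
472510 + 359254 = 831764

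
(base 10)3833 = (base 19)abe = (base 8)7371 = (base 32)3np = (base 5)110313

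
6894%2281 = 51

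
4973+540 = 5513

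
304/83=3 + 55/83 ≈ 3.66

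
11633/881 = 13+180/881 ≈ 13.20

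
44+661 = 705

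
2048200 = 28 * 73150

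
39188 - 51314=-12126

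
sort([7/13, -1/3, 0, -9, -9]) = [-9, -9, -1/3, 0, 7/13]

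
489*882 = 431298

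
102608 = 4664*22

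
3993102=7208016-3214914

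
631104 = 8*78888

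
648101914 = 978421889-330319975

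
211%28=15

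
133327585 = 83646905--49680680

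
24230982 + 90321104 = 114552086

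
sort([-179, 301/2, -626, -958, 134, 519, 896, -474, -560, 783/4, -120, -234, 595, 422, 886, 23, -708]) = [-958, -708, -626, -560, -474, -234, -179, -120, 23, 134, 301/2, 783/4, 422, 519, 595, 886, 896]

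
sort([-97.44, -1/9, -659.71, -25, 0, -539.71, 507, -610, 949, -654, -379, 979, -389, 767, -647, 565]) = [-659.71, -654, -647, -610, -539.71, -389, -379, -97.44, -25, -1/9, 0, 507, 565, 767, 949, 979]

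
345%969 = 345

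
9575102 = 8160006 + 1415096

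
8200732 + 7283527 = 15484259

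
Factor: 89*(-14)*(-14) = 2^2*7^2*89^1 = 17444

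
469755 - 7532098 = -7062343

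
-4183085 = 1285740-5468825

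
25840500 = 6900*3745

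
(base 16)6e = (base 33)3b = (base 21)55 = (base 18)62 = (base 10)110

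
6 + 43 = 49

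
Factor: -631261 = -1 * 17^1 * 71^1 * 523^1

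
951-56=895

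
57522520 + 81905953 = 139428473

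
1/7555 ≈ 0.000132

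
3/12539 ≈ 0.000239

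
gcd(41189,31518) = 1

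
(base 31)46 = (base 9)154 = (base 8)202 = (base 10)130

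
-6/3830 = -3/1915 ≈ -0.00157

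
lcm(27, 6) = 54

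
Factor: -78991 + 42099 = -1*2^2*23^1*401^1 = -36892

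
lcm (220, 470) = 10340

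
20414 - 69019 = -48605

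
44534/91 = 6362/13 ≈ 489.38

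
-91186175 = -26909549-64276626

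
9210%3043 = 81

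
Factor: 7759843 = 7^1*13^1*269^1*317^1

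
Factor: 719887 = 7^1*102841^1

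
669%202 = 63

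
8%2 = 0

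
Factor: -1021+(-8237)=-1 * 2^1 * 3^1 * 1543^1=-9258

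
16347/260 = 62 + 227/260 ≈ 62.87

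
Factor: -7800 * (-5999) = 2^3 * 3^1 * 5^2 * 7^1 * 13^1 * 857^1 = 46792200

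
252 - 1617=-1365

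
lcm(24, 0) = 0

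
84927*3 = 254781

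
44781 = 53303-8522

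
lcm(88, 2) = 88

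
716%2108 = 716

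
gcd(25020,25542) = 18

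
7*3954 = 27678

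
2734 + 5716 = 8450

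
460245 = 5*92049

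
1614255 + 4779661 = 6393916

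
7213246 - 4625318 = 2587928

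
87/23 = 3+18/23≈3.78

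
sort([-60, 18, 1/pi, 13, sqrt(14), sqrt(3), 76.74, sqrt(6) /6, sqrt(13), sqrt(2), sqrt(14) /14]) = [-60, sqrt(14) /14, 1/pi, sqrt(6) /6, sqrt(2), sqrt(3), sqrt(13), sqrt(14), 13, 18, 76.74]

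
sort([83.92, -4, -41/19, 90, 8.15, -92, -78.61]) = [-92, -78.61, -4, -41/19, 8.15, 83.92, 90]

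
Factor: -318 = -1 * 2^1 * 3^1 * 53^1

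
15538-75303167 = -75287629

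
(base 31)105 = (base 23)1j0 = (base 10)966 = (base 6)4250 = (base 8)1706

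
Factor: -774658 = -1 * 2^1 * 387329^1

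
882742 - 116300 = 766442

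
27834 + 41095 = 68929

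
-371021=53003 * (-7)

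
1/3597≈0.000278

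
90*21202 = 1908180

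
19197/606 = 31+137/202 ≈ 31.68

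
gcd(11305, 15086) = 19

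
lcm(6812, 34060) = 34060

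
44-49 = -5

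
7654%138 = 64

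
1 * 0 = 0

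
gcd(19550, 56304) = 782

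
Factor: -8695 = -1*5^1*37^1*47^1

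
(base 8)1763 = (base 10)1011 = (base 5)13021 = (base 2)1111110011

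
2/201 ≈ 0.00995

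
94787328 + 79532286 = 174319614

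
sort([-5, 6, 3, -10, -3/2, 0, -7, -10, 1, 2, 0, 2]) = [-10, -10, -7, -5, -3/2, 0, 0, 1, 2, 2, 3, 6]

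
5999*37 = 221963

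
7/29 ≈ 0.241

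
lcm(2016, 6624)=46368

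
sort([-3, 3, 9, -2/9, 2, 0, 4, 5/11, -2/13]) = [-3, -2/9, -2/13, 0, 5/11, 2, 3, 4, 9]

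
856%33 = 31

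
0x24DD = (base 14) 3621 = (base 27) CPE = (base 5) 300222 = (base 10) 9437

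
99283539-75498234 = 23785305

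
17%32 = 17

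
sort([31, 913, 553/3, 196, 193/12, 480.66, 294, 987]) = [193/12, 31, 553/3, 196, 294, 480.66, 913, 987]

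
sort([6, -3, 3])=[-3, 3, 6]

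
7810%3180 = 1450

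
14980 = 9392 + 5588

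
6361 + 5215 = 11576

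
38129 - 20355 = 17774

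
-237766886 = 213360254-451127140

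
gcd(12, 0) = 12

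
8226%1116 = 414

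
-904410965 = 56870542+-961281507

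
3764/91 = 41 + 33/91 ≈ 41.36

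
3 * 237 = 711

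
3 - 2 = 1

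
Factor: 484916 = 2^2 * 121229^1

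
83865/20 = 16773/4 = 4193.25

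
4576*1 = 4576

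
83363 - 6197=77166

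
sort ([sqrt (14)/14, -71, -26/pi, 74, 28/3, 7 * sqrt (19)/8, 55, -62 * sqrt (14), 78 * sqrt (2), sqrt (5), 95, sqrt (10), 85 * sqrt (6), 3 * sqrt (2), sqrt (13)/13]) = [-62 * sqrt (14), -71, -26/pi, sqrt (14)/14, sqrt (13)/13, sqrt (5), sqrt (10), 7 * sqrt (19)/8, 3 * sqrt (2), 28/3, 55, 74, 95, 78 * sqrt (2), 85 * sqrt (6)]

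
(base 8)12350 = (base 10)5352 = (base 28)6n4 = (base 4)1103220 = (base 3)21100020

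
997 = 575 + 422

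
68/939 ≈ 0.0724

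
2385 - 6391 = -4006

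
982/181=5+77/181 ≈ 5.43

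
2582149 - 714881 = 1867268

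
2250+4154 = 6404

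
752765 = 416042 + 336723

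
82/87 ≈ 0.943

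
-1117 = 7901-9018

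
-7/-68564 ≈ 0.000102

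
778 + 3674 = 4452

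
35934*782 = 28100388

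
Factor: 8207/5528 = 2^(-3)*29^1*283^1*691^(-1)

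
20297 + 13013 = 33310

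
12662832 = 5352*2366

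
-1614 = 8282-9896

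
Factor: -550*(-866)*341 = 2^2*5^2*11^2*31^1*433^1 = 162418300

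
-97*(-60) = 5820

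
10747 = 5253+5494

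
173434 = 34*5101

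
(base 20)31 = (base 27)27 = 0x3d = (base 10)61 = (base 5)221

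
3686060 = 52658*70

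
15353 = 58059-42706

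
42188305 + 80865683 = 123053988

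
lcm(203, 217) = 6293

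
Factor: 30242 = 2^1 * 15121^1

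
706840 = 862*820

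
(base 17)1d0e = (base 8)20754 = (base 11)6585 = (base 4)2013230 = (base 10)8684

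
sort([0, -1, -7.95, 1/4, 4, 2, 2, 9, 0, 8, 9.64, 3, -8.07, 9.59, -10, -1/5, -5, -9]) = [-10, -9, -8.07, -7.95, -5, -1, -1/5, 0, 0, 1/4, 2, 2, 3, 4, 8, 9, 9.59, 9.64]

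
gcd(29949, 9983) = 9983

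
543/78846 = 181/26282 ≈ 0.00689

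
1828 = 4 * 457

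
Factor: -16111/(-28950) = 2^(-1)*3^(-1)*5^(-2)*193^(-1)*16111^1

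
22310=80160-57850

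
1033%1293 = 1033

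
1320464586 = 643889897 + 676574689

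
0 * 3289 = 0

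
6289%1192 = 329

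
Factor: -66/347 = -1*2^1*3^1*11^1*347^(-1)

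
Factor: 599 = 599^1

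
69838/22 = 3174 + 5/11 ≈ 3174.45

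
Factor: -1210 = -1*2^1*5^1*11^2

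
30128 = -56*(-538)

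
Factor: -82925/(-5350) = 2^(-1) * 31^1 = 31/2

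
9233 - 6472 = 2761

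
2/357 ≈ 0.00560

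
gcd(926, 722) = 2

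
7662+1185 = 8847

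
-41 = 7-48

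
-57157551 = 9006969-66164520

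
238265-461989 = -223724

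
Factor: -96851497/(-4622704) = 2^(-4) * 311^(-1) * 929^(-1) * 1753^1 * 55249^1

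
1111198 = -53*(-20966)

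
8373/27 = 310 + 1/9 ≈ 310.11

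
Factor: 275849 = 7^1 * 157^1 * 251^1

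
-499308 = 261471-760779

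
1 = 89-88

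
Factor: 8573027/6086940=2^(-2)*3^(-1)*5^(-1)*101449^(-1)*8573027^1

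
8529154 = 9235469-706315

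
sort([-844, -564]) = [-844, -564]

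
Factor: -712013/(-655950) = 2^(-1) * 3^(-1) * 5^(-2) * 113^1 * 4373^(-1) * 6301^1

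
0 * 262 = 0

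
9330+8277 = 17607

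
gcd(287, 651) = 7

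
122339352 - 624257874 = -501918522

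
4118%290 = 58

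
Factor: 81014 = 2^1 * 40507^1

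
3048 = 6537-3489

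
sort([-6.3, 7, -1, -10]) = [-10, -6.3, -1, 7]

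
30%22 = 8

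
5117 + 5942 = 11059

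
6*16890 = 101340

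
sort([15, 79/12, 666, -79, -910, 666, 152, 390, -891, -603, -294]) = [-910, -891, -603, -294, -79, 79/12, 15, 152, 390, 666, 666]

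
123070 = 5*24614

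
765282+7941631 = 8706913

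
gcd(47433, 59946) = 291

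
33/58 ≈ 0.569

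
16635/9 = 1848 + 1/3 ≈ 1848.33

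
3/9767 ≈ 0.000307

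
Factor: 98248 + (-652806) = -1 * 2^1 * 277279^1 = -554558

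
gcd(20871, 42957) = 27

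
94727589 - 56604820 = 38122769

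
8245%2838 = 2569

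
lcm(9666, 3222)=9666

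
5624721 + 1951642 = 7576363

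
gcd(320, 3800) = 40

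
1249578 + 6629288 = 7878866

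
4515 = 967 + 3548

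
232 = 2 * 116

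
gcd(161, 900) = 1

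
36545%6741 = 2840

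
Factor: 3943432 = 2^3 * 641^1 * 769^1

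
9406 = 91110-81704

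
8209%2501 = 706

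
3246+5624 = 8870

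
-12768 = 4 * (-3192)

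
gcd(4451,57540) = 1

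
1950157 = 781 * 2497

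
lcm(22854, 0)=0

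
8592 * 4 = 34368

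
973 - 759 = 214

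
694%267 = 160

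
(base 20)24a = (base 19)28g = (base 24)1d2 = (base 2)1101111010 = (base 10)890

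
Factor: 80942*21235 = 2^1*5^1*31^1*137^1*40471^1 = 1718803370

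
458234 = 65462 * 7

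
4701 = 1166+3535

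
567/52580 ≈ 0.0108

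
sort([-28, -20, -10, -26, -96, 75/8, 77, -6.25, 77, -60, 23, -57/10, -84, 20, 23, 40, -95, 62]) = [-96, -95, -84, -60, -28, -26, -20, -10, -6.25, -57/10, 75/8, 20, 23, 23, 40, 62, 77, 77]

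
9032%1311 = 1166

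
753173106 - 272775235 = 480397871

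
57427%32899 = 24528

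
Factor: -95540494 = -1 * 2^1 * 7^2 * 163^1 * 5981^1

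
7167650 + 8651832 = 15819482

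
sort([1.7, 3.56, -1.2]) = [-1.2, 1.7, 3.56]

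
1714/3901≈0.439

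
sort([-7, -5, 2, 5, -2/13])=[-7, -5, -2/13, 2, 5]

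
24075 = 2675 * 9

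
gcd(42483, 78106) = 49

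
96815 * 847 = 82002305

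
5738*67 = 384446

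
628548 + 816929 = 1445477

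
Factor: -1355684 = -1 * 2^2 * 11^2 * 2801^1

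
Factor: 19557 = 3^2 * 41^1 * 53^1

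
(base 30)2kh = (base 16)971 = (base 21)5a2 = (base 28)329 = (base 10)2417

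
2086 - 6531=-4445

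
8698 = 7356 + 1342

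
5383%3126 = 2257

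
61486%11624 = 3366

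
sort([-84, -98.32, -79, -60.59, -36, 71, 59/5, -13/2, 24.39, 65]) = [-98.32, -84, -79, -60.59, -36, -13/2, 59/5, 24.39, 65, 71]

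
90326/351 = 257 + 119/351 ≈ 257.34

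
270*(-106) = -28620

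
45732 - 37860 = 7872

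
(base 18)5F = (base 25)45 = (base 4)1221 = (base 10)105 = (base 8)151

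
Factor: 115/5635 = 7^(-2) = 1/49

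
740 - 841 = -101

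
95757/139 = 688 + 125/139 ≈ 688.90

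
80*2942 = 235360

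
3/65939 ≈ 0.0000455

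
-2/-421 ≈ 0.00475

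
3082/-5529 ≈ -0.557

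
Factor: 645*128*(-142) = -1*2^8*3^1*5^1*43^1*71^1 = -11723520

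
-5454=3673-9127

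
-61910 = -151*410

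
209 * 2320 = 484880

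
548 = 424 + 124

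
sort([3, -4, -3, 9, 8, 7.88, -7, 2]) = [-7, -4, -3, 2, 3, 7.88, 8, 9]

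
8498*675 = 5736150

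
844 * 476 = 401744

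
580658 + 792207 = 1372865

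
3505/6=584 + 1/6≈584.17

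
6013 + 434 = 6447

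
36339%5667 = 2337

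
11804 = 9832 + 1972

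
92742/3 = 30914 = 30914.00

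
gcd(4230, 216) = 18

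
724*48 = 34752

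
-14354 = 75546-89900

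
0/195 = 0 = 0.00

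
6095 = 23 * 265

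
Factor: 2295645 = 3^1*5^1*11^1*13913^1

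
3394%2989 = 405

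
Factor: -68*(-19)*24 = 2^5*3^1*17^1*19^1 = 31008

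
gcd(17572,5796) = 92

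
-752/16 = -47 = -47.00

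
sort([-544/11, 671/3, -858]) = [-858, -544/11, 671/3]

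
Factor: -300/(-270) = 2^1*3^(-2)*5^1 = 10/9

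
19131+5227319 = 5246450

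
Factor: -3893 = -1*17^1*229^1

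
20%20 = 0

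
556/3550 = 278/1775 ≈ 0.157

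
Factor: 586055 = 5^1*19^1*31^1*199^1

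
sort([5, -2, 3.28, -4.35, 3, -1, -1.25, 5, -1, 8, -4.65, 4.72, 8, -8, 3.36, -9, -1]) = [-9, -8, -4.65, -4.35, -2, -1.25, -1, -1, -1, 3, 3.28, 3.36, 4.72, 5, 5, 8, 8]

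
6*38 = 228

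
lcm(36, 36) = 36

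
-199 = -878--679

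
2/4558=1/2279 ≈ 0.000439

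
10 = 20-10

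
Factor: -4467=-1 * 3^1 * 1489^1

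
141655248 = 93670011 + 47985237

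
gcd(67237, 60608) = 947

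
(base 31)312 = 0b101101100100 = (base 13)1434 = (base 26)484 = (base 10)2916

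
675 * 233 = 157275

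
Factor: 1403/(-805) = -1*5^(-1)*7^(-1)*61^1 = -61/35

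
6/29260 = 3/14630≈0.000205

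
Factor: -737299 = -1*37^1*19927^1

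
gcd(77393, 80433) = 1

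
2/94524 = 1/47262 ≈ 0.0000212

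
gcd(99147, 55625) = 1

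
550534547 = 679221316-128686769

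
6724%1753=1465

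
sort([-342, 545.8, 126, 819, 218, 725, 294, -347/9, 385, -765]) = [-765, -342, -347/9, 126, 218, 294, 385, 545.8, 725, 819]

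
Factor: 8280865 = 5^1 * 19^1 * 67^1 * 1301^1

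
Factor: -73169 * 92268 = -1 * 2^2 * 3^2 * 11^1 * 19^1 * 233^1 * 3851^1 = -6751157292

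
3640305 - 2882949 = 757356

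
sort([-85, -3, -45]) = [-85, -45, -3]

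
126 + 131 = 257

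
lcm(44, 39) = 1716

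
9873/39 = 3291/13 ≈ 253.15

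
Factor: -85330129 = -1 * 85330129^1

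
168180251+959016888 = 1127197139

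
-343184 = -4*85796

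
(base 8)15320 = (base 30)7io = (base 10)6864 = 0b1101011010000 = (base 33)6a0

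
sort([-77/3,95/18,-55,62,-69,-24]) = [-69,-55,-77/3,-24,95/18,62]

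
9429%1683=1014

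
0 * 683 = 0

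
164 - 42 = 122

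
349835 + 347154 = 696989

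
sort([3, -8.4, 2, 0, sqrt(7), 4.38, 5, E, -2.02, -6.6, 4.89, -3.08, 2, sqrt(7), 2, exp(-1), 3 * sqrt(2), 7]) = [-8.4, -6.6, -3.08, -2.02, 0, exp(-1), 2, 2, 2, sqrt(7), sqrt(7), E, 3, 3 * sqrt(2), 4.38, 4.89, 5, 7]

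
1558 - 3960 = -2402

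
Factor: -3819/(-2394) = 2^(-1)*3^(-1)*7^(-1)*67^1 = 67/42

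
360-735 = -375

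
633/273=211/91 ≈ 2.32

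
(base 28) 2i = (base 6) 202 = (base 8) 112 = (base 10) 74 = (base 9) 82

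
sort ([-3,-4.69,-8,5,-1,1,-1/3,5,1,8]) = [-8,-4.69,-3,-1,-1/3,1,1,5,5,8]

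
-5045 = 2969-8014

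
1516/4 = 379 = 379.00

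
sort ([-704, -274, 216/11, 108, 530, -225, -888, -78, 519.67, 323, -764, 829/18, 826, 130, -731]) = [-888, -764, -731, -704, -274, -225, -78, 216/11, 829/18, 108, 130, 323, 519.67, 530, 826]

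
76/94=38/47 ≈ 0.809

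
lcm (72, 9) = 72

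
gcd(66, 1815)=33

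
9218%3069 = 11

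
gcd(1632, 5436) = 12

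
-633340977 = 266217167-899558144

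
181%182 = 181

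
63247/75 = 843 + 22/75 ≈ 843.29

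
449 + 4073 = 4522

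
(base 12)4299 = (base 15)227c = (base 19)1152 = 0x1c95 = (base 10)7317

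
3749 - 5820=-2071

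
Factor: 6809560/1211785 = 2^3*170239^1*242357^ (-1) = 1361912/242357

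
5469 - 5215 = 254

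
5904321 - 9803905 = -3899584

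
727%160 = 87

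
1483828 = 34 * 43642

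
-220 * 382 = -84040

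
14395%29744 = 14395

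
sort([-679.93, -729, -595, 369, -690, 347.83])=[-729, -690, -679.93, -595, 347.83, 369]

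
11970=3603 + 8367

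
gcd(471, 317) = 1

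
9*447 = 4023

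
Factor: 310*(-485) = -1*2^1*5^2*31^1*97^1 = -150350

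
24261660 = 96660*251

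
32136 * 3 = 96408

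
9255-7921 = 1334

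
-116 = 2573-2689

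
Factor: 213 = 3^1 * 71^1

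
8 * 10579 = 84632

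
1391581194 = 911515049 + 480066145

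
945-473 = 472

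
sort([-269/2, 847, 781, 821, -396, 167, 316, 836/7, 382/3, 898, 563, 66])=[-396, -269/2, 66, 836/7, 382/3, 167, 316, 563, 781, 821, 847, 898]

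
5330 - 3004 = 2326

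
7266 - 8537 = -1271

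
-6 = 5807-5813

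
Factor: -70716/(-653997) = 2^2 * 71^1 * 83^1 * 277^(-1) * 787^(-1) = 23572/217999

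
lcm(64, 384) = 384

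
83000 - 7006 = 75994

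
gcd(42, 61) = 1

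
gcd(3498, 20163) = 33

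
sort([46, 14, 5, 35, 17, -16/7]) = [-16/7, 5, 14, 17, 35, 46]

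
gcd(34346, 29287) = 1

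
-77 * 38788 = -2986676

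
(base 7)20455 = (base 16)13ae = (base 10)5038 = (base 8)11656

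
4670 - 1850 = 2820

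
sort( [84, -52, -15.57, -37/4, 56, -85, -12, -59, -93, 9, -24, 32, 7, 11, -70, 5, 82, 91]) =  [-93, -85, -70, -59, -52, -24, -15.57, -12, -37/4, 5, 7, 9, 11, 32, 56, 82, 84, 91]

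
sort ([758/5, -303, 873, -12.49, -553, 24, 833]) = [-553, -303, -12.49, 24, 758/5, 833, 873]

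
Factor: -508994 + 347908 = -1*2^1*239^1*337^1 = -161086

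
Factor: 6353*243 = 3^5*6353^1 = 1543779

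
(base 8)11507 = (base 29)5p5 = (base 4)1031013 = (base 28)687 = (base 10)4935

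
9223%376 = 199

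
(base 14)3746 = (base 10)9666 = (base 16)25c2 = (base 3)111021000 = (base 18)1bf0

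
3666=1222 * 3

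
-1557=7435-8992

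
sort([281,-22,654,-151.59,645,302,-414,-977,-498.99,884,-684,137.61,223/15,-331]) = [-977,-684,-498.99,-414,-331,-151.59,-22,223/15,137.61,281,302,645,654,884]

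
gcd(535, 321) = 107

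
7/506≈0.0138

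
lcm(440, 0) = 0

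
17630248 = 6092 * 2894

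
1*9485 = 9485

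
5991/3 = 1997 = 1997.00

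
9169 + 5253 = 14422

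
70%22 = 4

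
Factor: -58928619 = -1 * 3^1 * 43^1 * 456811^1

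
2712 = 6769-4057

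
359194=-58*(-6193)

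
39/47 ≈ 0.830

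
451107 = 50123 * 9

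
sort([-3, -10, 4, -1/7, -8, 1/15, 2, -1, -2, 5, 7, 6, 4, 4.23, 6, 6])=[-10, -8, -3, -2, -1, -1/7, 1/15, 2, 4, 4, 4.23, 5, 6, 6, 6, 7]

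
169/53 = 3 + 10/53 ≈ 3.19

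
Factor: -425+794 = 3^2*41^1 = 369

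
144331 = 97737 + 46594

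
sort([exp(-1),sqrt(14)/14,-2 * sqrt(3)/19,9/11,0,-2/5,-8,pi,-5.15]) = [-8,-5.15,-2/5,-2 * sqrt(3)/19,0,sqrt(14)/14,exp(-1),9/11,pi]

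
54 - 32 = 22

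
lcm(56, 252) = 504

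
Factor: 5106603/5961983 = 3^1 * 53^1 * 73^(-1) * 32117^1 * 81671^(-1)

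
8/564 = 2/141 ≈ 0.0142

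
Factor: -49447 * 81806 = -1 * 2^1 * 197^1 * 251^1 * 40903^1 = -4045061282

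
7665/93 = 2555/31 ≈ 82.42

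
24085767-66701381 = -42615614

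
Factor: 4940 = 2^2*5^1*13^1*19^1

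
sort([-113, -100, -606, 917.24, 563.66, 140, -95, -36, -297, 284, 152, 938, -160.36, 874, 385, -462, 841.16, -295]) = [-606, -462, -297, -295, -160.36, -113, -100, -95, -36, 140, 152, 284, 385, 563.66, 841.16, 874, 917.24, 938]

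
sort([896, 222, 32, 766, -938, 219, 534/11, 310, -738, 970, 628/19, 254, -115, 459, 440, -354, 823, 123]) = [-938, -738, -354, -115, 32, 628/19, 534/11, 123, 219, 222, 254, 310, 440, 459, 766, 823, 896, 970]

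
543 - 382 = 161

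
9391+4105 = 13496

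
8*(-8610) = -68880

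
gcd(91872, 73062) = 198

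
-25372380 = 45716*(-555)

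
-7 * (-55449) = 388143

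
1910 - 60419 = -58509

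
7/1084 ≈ 0.00646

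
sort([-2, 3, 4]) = [-2, 3, 4]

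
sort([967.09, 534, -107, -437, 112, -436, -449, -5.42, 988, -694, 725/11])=[-694, -449, -437, -436, -107, -5.42, 725/11, 112, 534, 967.09, 988]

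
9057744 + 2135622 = 11193366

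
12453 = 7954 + 4499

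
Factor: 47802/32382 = 3^(-1) * 7^(-1) * 31^1 = 31/21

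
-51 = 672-723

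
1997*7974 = 15924078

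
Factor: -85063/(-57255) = 3^(-1)*5^(-1)*11^1*19^1*37^1*347^(-1) = 7733/5205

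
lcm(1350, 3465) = 103950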